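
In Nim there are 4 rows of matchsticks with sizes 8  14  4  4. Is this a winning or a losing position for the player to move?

Winning position

Nim-sum: 8 ⊕ 14 ⊕ 4 ⊕ 4 = 6.
The nim-sum is 6 ≠ 0, so this is an N-position: the player to move can win.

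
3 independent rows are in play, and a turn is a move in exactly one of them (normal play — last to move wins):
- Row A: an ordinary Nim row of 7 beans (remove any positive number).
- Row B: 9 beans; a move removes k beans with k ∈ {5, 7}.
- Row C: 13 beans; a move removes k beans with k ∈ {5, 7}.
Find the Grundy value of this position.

6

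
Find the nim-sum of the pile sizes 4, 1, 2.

Nim-sum: 4 ^ 1 ^ 2 = 7.

7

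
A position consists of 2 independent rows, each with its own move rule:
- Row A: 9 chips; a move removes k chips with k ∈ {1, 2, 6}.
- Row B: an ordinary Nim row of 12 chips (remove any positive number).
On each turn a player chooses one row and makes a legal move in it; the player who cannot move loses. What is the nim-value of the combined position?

Grundy values for row A (subtraction set {1, 2, 6}):
k:     0  1  2  3  4  5  6  7  8  9
g(k):  0  1  2  0  1  2  3  0  1  2
So g(9) = 2.
Row B is a plain Nim row of size 12, so its Grundy value is 12.
By the Sprague-Grundy theorem, the Grundy value of a sum of independent games is the XOR of the component values.
Combined value = 2 XOR 12 = 14.

14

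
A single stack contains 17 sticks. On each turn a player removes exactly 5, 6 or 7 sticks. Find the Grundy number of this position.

Build the Grundy sequence with g(k) = mex{g(k−s) : s ∈ {5, 6, 7}, s ≤ k}:
k:     0  1  2  3  4  5  6  7  8  9 10 11 12 13 14 15 16 17
g(k):  0  0  0  0  0  1  1  1  1  1  2  2  0  0  0  0  0  1
So g(17) = 1.

1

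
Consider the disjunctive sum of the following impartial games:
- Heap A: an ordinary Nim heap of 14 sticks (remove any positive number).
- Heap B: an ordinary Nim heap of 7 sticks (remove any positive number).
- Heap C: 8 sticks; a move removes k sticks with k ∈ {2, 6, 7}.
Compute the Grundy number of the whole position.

Heap A is a plain Nim heap of size 14, so its Grundy value is 14.
Heap B is a plain Nim heap of size 7, so its Grundy value is 7.
Grundy values for heap C (subtraction set {2, 6, 7}):
k:     0  1  2  3  4  5  6  7  8
g(k):  0  0  1  1  0  0  1  1  2
So g(8) = 2.
By the Sprague-Grundy theorem, the Grundy value of a sum of independent games is the XOR of the component values.
Combined value = 14 XOR 7 XOR 2 = 11.

11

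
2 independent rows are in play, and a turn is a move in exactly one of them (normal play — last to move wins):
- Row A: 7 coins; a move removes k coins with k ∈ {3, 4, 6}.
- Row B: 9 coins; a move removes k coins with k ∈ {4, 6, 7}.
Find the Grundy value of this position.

0

For row A, compute g(0), g(1), … with moves {3, 4, 6}:
k:     0  1  2  3  4  5  6  7
g(k):  0  0  0  1  1  1  2  2
So g(7) = 2.
Build the Grundy sequence for row B with g(k) = mex{g(k−s) : s ∈ {4, 6, 7}, s ≤ k}:
g(0) = mex{} = 0
g(1) = mex{} = 0
g(2) = mex{} = 0
g(3) = mex{} = 0
g(4) = mex{0} = 1
g(5) = mex{0} = 1
g(6) = mex{0} = 1
g(7) = mex{0} = 1
g(8) = mex{0,1} = 2
g(9) = mex{0,1} = 2
So g(9) = 2.
The value of a disjunctive sum is the nim-sum of the parts.
Combined value = 2 ⊕ 2 = 0.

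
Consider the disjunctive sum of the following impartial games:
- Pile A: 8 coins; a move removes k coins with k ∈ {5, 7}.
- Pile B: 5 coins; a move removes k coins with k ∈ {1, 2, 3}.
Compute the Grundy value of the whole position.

0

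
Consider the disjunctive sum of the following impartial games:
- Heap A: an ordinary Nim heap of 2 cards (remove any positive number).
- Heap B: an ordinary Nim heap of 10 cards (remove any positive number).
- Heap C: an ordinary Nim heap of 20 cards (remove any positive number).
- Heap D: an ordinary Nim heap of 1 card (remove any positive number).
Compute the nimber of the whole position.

29

Heap A is a plain Nim heap of size 2, so its Grundy value is 2.
Heap B is a plain Nim heap of size 10, so its Grundy value is 10.
Heap C is a plain Nim heap of size 20, so its Grundy value is 20.
Heap D is a plain Nim heap of size 1, so its Grundy value is 1.
By the Sprague-Grundy theorem, the Grundy value of a sum of independent games is the XOR of the component values.
Combined value = 2 XOR 10 XOR 20 XOR 1 = 29.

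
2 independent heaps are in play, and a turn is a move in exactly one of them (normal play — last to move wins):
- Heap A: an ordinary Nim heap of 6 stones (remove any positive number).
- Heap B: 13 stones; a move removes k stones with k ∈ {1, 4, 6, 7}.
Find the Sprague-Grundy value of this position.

Heap A is a plain Nim heap of size 6, so its Grundy value is 6.
Build the Grundy sequence for heap B with g(k) = mex{g(k−s) : s ∈ {1, 4, 6, 7}, s ≤ k}:
g(0) = mex{} = 0
g(1) = mex{0} = 1
g(2) = mex{1} = 0
g(3) = mex{0} = 1
g(4) = mex{0,1} = 2
g(5) = mex{1,2} = 0
g(6) = mex{0} = 1
g(7) = mex{0,1} = 2
g(8) = mex{0,1,2} = 3
g(9) = mex{0,1,3} = 2
g(10) = mex{1,2} = 0
g(11) = mex{0,2} = 1
g(12) = mex{0,1,3} = 2
g(13) = mex{1,2} = 0
So g(13) = 0.
By the Sprague-Grundy theorem, the Grundy value of a sum of independent games is the XOR of the component values.
Combined value = 6 ⊕ 0 = 6.

6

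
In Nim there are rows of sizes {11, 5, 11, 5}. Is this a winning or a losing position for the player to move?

Losing position

Bitwise XOR of the heap sizes:
  1011  (11)
  0101  (5)
  1011  (11)
  0101  (5)
  ----
  0000  (0)
The nim-sum is 0, so this is a P-position: the player to move is in a losing position under optimal play.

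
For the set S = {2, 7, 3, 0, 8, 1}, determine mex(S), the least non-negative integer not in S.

The values 0, 1, 2, 3 are all present; 4 is the first non-negative integer missing from the set.

4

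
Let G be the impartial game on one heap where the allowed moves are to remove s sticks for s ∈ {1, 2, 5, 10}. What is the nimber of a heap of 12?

Compute g(0), g(1), … for moves {1, 2, 5, 10}:
g(0) = mex{} = 0
g(1) = mex{0} = 1
g(2) = mex{0,1} = 2
g(3) = mex{1,2} = 0
g(4) = mex{0,2} = 1
g(5) = mex{0,1} = 2
g(6) = mex{1,2} = 0
g(7) = mex{0,2} = 1
g(8) = mex{0,1} = 2
g(9) = mex{1,2} = 0
g(10) = mex{0,2} = 1
g(11) = mex{0,1} = 2
g(12) = mex{1,2} = 0
So g(12) = 0.

0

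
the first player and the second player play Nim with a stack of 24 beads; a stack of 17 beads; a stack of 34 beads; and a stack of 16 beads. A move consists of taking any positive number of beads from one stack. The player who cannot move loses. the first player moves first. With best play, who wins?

Compute the nim-sum pairwise:
24 ⊕ 17 = 9
9 ⊕ 34 = 43
43 ⊕ 16 = 59
The nim-sum is 59 ≠ 0, so this is an N-position: the player to move can win; the first player has a winning move.

the first player wins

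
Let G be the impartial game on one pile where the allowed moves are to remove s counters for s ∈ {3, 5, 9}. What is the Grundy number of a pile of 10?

3

Grundy values for subtraction set {3, 5, 9}:
g(0) = mex{} = 0
g(1) = mex{} = 0
g(2) = mex{} = 0
g(3) = mex{0} = 1
g(4) = mex{0} = 1
g(5) = mex{0} = 1
g(6) = mex{0,1} = 2
g(7) = mex{0,1} = 2
g(8) = mex{1} = 0
g(9) = mex{0,1,2} = 3
g(10) = mex{0,1,2} = 3
So g(10) = 3.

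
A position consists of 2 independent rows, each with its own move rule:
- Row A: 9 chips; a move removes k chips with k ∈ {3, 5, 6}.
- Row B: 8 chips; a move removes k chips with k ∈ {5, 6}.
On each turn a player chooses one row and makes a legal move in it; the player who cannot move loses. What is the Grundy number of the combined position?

Build the Grundy sequence for row A with g(k) = mex{g(k−s) : s ∈ {3, 5, 6}, s ≤ k}:
g(0) = mex{} = 0
g(1) = mex{} = 0
g(2) = mex{} = 0
g(3) = mex{0} = 1
g(4) = mex{0} = 1
g(5) = mex{0} = 1
g(6) = mex{0,1} = 2
g(7) = mex{0,1} = 2
g(8) = mex{0,1} = 2
g(9) = mex{1,2} = 0
So g(9) = 0.
For row B, compute g(0), g(1), … with moves {5, 6}:
g(0) = mex{} = 0
g(1) = mex{} = 0
g(2) = mex{} = 0
g(3) = mex{} = 0
g(4) = mex{} = 0
g(5) = mex{0} = 1
g(6) = mex{0} = 1
g(7) = mex{0} = 1
g(8) = mex{0} = 1
So g(8) = 1.
By the Sprague-Grundy theorem, the Grundy value of a sum of independent games is the XOR of the component values.
Combined value = 0 XOR 1 = 1.

1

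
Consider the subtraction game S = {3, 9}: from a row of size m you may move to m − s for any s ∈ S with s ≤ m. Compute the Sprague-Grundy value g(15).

Grundy values for subtraction set {3, 9}:
k:     0  1  2  3  4  5  6  7  8  9 10 11 12 13 14 15
g(k):  0  0  0  1  1  1  0  0  0  1  1  1  0  0  0  1
So g(15) = 1.

1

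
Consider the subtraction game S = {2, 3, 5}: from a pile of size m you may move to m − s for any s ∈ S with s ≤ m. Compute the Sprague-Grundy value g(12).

Build the Grundy sequence with g(k) = mex{g(k−s) : s ∈ {2, 3, 5}, s ≤ k}:
k:     0  1  2  3  4  5  6  7  8  9 10 11 12
g(k):  0  0  1  1  2  2  3  0  0  1  1  2  2
So g(12) = 2.

2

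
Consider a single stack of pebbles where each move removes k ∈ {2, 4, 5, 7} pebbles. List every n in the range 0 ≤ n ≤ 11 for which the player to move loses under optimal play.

Grundy values for subtraction set {2, 4, 5, 7}:
g(0) = mex{} = 0
g(1) = mex{} = 0
g(2) = mex{0} = 1
g(3) = mex{0} = 1
g(4) = mex{0,1} = 2
g(5) = mex{0,1} = 2
g(6) = mex{0,1,2} = 3
g(7) = mex{0,1,2} = 3
g(8) = mex{0,1,2,3} = 4
g(9) = mex{1,2,3} = 0
g(10) = mex{1,2,3,4} = 0
g(11) = mex{0,2,3} = 1
The P-positions (g = 0) in 0..11 are 0, 1, 9, 10.

0, 1, 9, 10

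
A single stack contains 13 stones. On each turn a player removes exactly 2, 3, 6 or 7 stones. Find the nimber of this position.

2

Build the Grundy sequence with g(k) = mex{g(k−s) : s ∈ {2, 3, 6, 7}, s ≤ k}:
g(0) = mex{} = 0
g(1) = mex{} = 0
g(2) = mex{0} = 1
g(3) = mex{0} = 1
g(4) = mex{0,1} = 2
g(5) = mex{1} = 0
g(6) = mex{0,1,2} = 3
g(7) = mex{0,2} = 1
g(8) = mex{0,1,3} = 2
g(9) = mex{1,3} = 0
g(10) = mex{1,2} = 0
g(11) = mex{0,2} = 1
g(12) = mex{0,3} = 1
g(13) = mex{0,1,3} = 2
So g(13) = 2.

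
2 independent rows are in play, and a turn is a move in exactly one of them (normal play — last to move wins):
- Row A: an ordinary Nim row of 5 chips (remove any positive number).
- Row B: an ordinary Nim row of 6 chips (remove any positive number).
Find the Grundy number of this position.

Row A is a plain Nim row of size 5, so its Grundy value is 5.
Row B is a plain Nim row of size 6, so its Grundy value is 6.
By the Sprague-Grundy theorem, the Grundy value of a sum of independent games is the XOR of the component values.
Combined value = 5 XOR 6 = 3.

3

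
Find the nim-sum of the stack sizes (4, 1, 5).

Write each in binary and XOR column by column:
  100  (4)
  001  (1)
  101  (5)
  ---
  000  (0)

0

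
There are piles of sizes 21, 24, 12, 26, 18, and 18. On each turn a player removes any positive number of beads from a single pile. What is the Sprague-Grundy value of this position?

Nim-sum: 21 ⊕ 24 ⊕ 12 ⊕ 26 ⊕ 18 ⊕ 18 = 27.

27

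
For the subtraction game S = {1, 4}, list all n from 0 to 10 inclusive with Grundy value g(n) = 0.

Build the Grundy sequence with g(k) = mex{g(k−s) : s ∈ {1, 4}, s ≤ k}:
g(0) = mex{} = 0
g(1) = mex{0} = 1
g(2) = mex{1} = 0
g(3) = mex{0} = 1
g(4) = mex{0,1} = 2
g(5) = mex{1,2} = 0
g(6) = mex{0} = 1
g(7) = mex{1} = 0
g(8) = mex{0,2} = 1
g(9) = mex{0,1} = 2
g(10) = mex{1,2} = 0
The P-positions (g = 0) in 0..10 are 0, 2, 5, 7, 10.

0, 2, 5, 7, 10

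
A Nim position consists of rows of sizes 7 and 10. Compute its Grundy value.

13

Nim-sum: 7 ⊕ 10 = 13.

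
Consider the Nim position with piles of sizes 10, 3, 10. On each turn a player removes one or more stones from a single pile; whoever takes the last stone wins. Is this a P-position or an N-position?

N-position

Bitwise XOR of the heap sizes:
  1010  (10)
  0011  (3)
  1010  (10)
  ----
  0011  (3)
The nim-sum is 3 ≠ 0, so this is an N-position: the player to move can win.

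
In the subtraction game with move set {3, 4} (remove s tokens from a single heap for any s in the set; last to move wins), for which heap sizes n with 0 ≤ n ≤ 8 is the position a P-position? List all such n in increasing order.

0, 1, 2, 7, 8

Grundy values for subtraction set {3, 4}:
g(0) = mex{} = 0
g(1) = mex{} = 0
g(2) = mex{} = 0
g(3) = mex{0} = 1
g(4) = mex{0} = 1
g(5) = mex{0} = 1
g(6) = mex{0,1} = 2
g(7) = mex{1} = 0
g(8) = mex{1} = 0
The P-positions (g = 0) in 0..8 are 0, 1, 2, 7, 8.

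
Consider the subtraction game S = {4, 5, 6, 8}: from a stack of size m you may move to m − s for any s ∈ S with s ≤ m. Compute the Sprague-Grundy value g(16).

Grundy values for subtraction set {4, 5, 6, 8}:
k:     0  1  2  3  4  5  6  7  8  9 10 11 12 13 14 15 16
g(k):  0  0  0  0  1  1  1  1  2  2  2  2  0  0  0  0  1
So g(16) = 1.

1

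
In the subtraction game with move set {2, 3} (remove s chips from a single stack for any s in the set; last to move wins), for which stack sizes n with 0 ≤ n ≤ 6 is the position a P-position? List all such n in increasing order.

0, 1, 5, 6

Build the Grundy sequence with g(k) = mex{g(k−s) : s ∈ {2, 3}, s ≤ k}:
k:     0  1  2  3  4  5  6
g(k):  0  0  1  1  2  0  0
The P-positions (g = 0) in 0..6 are 0, 1, 5, 6.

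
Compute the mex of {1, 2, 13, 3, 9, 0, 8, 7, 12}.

4

The values 0, 1, 2, 3 are all present; 4 is the first non-negative integer missing from the set.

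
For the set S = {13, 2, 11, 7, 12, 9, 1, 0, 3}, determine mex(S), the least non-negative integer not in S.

The values 0, 1, 2, 3 are all present; 4 is the first non-negative integer missing from the set.

4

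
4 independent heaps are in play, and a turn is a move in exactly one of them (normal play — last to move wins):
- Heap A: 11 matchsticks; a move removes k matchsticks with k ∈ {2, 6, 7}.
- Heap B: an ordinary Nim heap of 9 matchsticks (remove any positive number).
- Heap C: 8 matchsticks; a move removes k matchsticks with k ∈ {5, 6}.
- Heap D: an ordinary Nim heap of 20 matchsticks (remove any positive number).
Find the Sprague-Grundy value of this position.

For heap A, compute g(0), g(1), … with moves {2, 6, 7}:
g(0) = mex{} = 0
g(1) = mex{} = 0
g(2) = mex{0} = 1
g(3) = mex{0} = 1
g(4) = mex{1} = 0
g(5) = mex{1} = 0
g(6) = mex{0} = 1
g(7) = mex{0} = 1
g(8) = mex{0,1} = 2
g(9) = mex{1} = 0
g(10) = mex{0,1,2} = 3
g(11) = mex{0} = 1
So g(11) = 1.
Heap B is a plain Nim heap of size 9, so its Grundy value is 9.
Grundy values for heap C (subtraction set {5, 6}):
g(0) = mex{} = 0
g(1) = mex{} = 0
g(2) = mex{} = 0
g(3) = mex{} = 0
g(4) = mex{} = 0
g(5) = mex{0} = 1
g(6) = mex{0} = 1
g(7) = mex{0} = 1
g(8) = mex{0} = 1
So g(8) = 1.
Heap D is a plain Nim heap of size 20, so its Grundy value is 20.
The value of a disjunctive sum is the nim-sum of the parts.
Combined value = 1 ⊕ 9 ⊕ 1 ⊕ 20 = 29.

29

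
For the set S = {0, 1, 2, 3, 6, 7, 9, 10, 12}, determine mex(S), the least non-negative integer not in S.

The values 0, 1, 2, 3 are all present; 4 is the first non-negative integer missing from the set.

4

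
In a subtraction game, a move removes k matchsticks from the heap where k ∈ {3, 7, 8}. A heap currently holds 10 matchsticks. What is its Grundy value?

Grundy values for subtraction set {3, 7, 8}:
k:     0  1  2  3  4  5  6  7  8  9 10
g(k):  0  0  0  1  1  1  0  2  2  1  3
So g(10) = 3.

3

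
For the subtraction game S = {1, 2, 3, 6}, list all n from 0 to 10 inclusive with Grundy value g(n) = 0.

Grundy values for subtraction set {1, 2, 3, 6}:
k:     0  1  2  3  4  5  6  7  8  9 10
g(k):  0  1  2  3  0  1  2  3  0  1  2
The P-positions (g = 0) in 0..10 are 0, 4, 8.

0, 4, 8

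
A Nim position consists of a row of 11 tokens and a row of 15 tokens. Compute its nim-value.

4

Compute the nim-sum pairwise:
11 ⊕ 15 = 4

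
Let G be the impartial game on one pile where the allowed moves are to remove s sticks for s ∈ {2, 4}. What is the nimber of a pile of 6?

Grundy values for subtraction set {2, 4}:
g(0) = mex{} = 0
g(1) = mex{} = 0
g(2) = mex{0} = 1
g(3) = mex{0} = 1
g(4) = mex{0,1} = 2
g(5) = mex{0,1} = 2
g(6) = mex{1,2} = 0
So g(6) = 0.

0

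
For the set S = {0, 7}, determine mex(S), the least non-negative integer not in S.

0 is in the set but 1 is not, so the mex is 1.

1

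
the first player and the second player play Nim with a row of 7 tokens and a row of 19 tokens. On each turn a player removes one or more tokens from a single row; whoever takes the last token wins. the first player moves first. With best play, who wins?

the first player wins

Bitwise XOR of the heap sizes:
  00111  (7)
  10011  (19)
  -----
  10100  (20)
The nim-sum is 20 ≠ 0, so this is an N-position: the player to move can win; the first player has a winning move.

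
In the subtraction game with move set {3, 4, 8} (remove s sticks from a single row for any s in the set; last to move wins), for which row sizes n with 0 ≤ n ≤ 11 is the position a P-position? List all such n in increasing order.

0, 1, 2, 7

Grundy values for subtraction set {3, 4, 8}:
k:     0  1  2  3  4  5  6  7  8  9 10 11
g(k):  0  0  0  1  1  1  2  0  2  3  1  3
The P-positions (g = 0) in 0..11 are 0, 1, 2, 7.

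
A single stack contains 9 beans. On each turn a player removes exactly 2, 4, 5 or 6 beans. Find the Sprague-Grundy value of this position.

0

Grundy values for subtraction set {2, 4, 5, 6}:
k:     0  1  2  3  4  5  6  7  8  9
g(k):  0  0  1  1  2  2  3  3  0  0
So g(9) = 0.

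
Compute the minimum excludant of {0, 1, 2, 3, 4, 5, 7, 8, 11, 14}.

6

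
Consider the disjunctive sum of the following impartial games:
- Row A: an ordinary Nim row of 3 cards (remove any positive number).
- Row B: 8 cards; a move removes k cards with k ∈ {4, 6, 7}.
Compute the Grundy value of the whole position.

Row A is a plain Nim row of size 3, so its Grundy value is 3.
For row B, compute g(0), g(1), … with moves {4, 6, 7}:
g(0) = mex{} = 0
g(1) = mex{} = 0
g(2) = mex{} = 0
g(3) = mex{} = 0
g(4) = mex{0} = 1
g(5) = mex{0} = 1
g(6) = mex{0} = 1
g(7) = mex{0} = 1
g(8) = mex{0,1} = 2
So g(8) = 2.
By the Sprague-Grundy theorem, the Grundy value of a sum of independent games is the XOR of the component values.
Combined value = 3 XOR 2 = 1.

1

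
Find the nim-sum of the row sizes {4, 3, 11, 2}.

14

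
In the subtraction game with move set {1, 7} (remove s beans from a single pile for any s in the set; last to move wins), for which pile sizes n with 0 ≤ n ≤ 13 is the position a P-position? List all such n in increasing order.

0, 2, 4, 6, 8, 10, 12

Build the Grundy sequence with g(k) = mex{g(k−s) : s ∈ {1, 7}, s ≤ k}:
k:     0  1  2  3  4  5  6  7  8  9 10 11 12 13
g(k):  0  1  0  1  0  1  0  1  0  1  0  1  0  1
The P-positions (g = 0) in 0..13 are 0, 2, 4, 6, 8, 10, 12.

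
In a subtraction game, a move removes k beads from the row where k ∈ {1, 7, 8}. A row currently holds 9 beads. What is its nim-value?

3

Compute g(0), g(1), … for moves {1, 7, 8}:
k:     0  1  2  3  4  5  6  7  8  9
g(k):  0  1  0  1  0  1  0  1  2  3
So g(9) = 3.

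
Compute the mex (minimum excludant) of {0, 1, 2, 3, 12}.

4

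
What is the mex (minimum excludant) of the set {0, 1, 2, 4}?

3

The values 0, 1, 2 are all present; 3 is the first non-negative integer missing from the set.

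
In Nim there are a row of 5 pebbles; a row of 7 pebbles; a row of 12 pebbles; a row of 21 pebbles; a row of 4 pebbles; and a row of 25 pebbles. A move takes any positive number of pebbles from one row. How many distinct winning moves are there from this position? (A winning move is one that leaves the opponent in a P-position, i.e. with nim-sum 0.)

Compute the nim-sum pairwise:
5 ^ 7 = 2
2 ^ 12 = 14
14 ^ 21 = 27
27 ^ 4 = 31
31 ^ 25 = 6
The overall nim-sum is X = 6. A row of size p has a winning move iff p XOR X < p (reduce it to p XOR X).
  5: 5 XOR 6 = 3 < 5 — winning move (to 3).
  7: 7 XOR 6 = 1 < 7 — winning move (to 1).
  12: 12 XOR 6 = 10 < 12 — winning move (to 10).
  21: 21 XOR 6 = 19 < 21 — winning move (to 19).
  4: 4 XOR 6 = 2 < 4 — winning move (to 2).
  25: 25 XOR 6 = 31 ≥ 25 — no move.
That gives 5 winning moves.

5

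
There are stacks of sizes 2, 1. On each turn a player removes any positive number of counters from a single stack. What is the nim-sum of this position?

Compute the nim-sum pairwise:
2 ^ 1 = 3

3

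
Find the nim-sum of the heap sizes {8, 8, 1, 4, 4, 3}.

Nim-sum: 8 ⊕ 8 ⊕ 1 ⊕ 4 ⊕ 4 ⊕ 3 = 2.

2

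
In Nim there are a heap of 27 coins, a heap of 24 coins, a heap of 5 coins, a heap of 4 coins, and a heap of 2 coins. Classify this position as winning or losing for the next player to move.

Compute the nim-sum pairwise:
27 ^ 24 = 3
3 ^ 5 = 6
6 ^ 4 = 2
2 ^ 2 = 0
The nim-sum is 0, so this is a P-position: the player to move is in a losing position under optimal play.

Losing position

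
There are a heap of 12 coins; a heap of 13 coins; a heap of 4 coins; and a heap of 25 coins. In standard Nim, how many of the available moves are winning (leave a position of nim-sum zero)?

1

Write each in binary and XOR column by column:
  01100  (12)
  01101  (13)
  00100  (4)
  11001  (25)
  -----
  11100  (28)
The overall nim-sum is X = 28. A heap of size p has a winning move iff p XOR X < p (reduce it to p XOR X).
  12: 12 XOR 28 = 16 ≥ 12 — no move.
  13: 13 XOR 28 = 17 ≥ 13 — no move.
  4: 4 XOR 28 = 24 ≥ 4 — no move.
  25: 25 XOR 28 = 5 < 25 — winning move (to 5).
That gives 1 winning move.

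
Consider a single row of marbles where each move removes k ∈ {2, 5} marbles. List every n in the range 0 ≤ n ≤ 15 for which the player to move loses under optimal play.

Grundy values for subtraction set {2, 5}:
k:     0  1  2  3  4  5  6  7  8  9 10 11 12 13 14 15
g(k):  0  0  1  1  0  2  1  0  0  1  1  0  2  1  0  0
The P-positions (g = 0) in 0..15 are 0, 1, 4, 7, 8, 11, 14, 15.

0, 1, 4, 7, 8, 11, 14, 15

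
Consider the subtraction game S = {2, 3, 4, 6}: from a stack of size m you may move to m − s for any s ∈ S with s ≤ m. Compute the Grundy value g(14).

3

Build the Grundy sequence with g(k) = mex{g(k−s) : s ∈ {2, 3, 4, 6}, s ≤ k}:
g(0) = mex{} = 0
g(1) = mex{} = 0
g(2) = mex{0} = 1
g(3) = mex{0} = 1
g(4) = mex{0,1} = 2
g(5) = mex{0,1} = 2
g(6) = mex{0,1,2} = 3
g(7) = mex{0,1,2} = 3
g(8) = mex{1,2,3} = 0
g(9) = mex{1,2,3} = 0
g(10) = mex{0,2,3} = 1
g(11) = mex{0,2,3} = 1
g(12) = mex{0,1,3} = 2
g(13) = mex{0,1,3} = 2
g(14) = mex{0,1,2} = 3
So g(14) = 3.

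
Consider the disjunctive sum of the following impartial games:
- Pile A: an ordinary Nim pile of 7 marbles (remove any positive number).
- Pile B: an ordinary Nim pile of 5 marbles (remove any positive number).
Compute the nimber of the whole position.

2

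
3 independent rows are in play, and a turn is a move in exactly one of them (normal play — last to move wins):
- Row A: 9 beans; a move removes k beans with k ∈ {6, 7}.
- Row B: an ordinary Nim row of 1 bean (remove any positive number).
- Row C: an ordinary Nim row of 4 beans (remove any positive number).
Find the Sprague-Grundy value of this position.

For row A, compute g(0), g(1), … with moves {6, 7}:
k:     0  1  2  3  4  5  6  7  8  9
g(k):  0  0  0  0  0  0  1  1  1  1
So g(9) = 1.
Row B is a plain Nim row of size 1, so its Grundy value is 1.
Row C is a plain Nim row of size 4, so its Grundy value is 4.
By the Sprague-Grundy theorem, the Grundy value of a sum of independent games is the XOR of the component values.
Combined value = 1 XOR 1 XOR 4 = 4.

4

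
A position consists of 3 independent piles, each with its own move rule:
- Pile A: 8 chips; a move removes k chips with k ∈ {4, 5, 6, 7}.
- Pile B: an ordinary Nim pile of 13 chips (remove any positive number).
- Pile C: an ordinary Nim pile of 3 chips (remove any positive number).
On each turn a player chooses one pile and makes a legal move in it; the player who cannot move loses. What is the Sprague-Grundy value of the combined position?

12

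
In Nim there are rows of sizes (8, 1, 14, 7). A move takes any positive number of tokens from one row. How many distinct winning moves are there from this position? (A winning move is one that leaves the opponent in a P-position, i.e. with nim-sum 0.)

Nim-sum: 8 ^ 1 ^ 14 ^ 7 = 0.
The nim-sum is already 0, so every move leaves a nonzero nim-sum — there are no winning moves.

0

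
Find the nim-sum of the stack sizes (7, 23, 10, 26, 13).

13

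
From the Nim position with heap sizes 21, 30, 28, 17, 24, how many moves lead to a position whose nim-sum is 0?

Nim-sum: 21 XOR 30 XOR 28 XOR 17 XOR 24 = 30.
The overall nim-sum is X = 30. A heap of size p has a winning move iff p XOR X < p (reduce it to p XOR X).
  21: 21 XOR 30 = 11 < 21 — winning move (to 11).
  30: 30 XOR 30 = 0 < 30 — winning move (to 0).
  28: 28 XOR 30 = 2 < 28 — winning move (to 2).
  17: 17 XOR 30 = 15 < 17 — winning move (to 15).
  24: 24 XOR 30 = 6 < 24 — winning move (to 6).
That gives 5 winning moves.

5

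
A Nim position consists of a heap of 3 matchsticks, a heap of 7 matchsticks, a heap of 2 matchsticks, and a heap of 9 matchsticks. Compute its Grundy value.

In binary:
  0011  (3)
  0111  (7)
  0010  (2)
  1001  (9)
  ----
  1111  (15)

15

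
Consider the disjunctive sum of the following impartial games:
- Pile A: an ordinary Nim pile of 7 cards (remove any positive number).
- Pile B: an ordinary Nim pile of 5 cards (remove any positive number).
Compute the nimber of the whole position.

Pile A is a plain Nim pile of size 7, so its Grundy value is 7.
Pile B is a plain Nim pile of size 5, so its Grundy value is 5.
By the Sprague-Grundy theorem, the Grundy value of a sum of independent games is the XOR of the component values.
Combined value = 7 ⊕ 5 = 2.

2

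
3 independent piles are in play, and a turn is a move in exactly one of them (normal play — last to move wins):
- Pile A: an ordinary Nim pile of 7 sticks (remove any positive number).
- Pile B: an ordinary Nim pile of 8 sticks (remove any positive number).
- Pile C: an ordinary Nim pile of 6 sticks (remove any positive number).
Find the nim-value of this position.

Pile A is a plain Nim pile of size 7, so its Grundy value is 7.
Pile B is a plain Nim pile of size 8, so its Grundy value is 8.
Pile C is a plain Nim pile of size 6, so its Grundy value is 6.
By the Sprague-Grundy theorem, the Grundy value of a sum of independent games is the XOR of the component values.
Combined value = 7 ⊕ 8 ⊕ 6 = 9.

9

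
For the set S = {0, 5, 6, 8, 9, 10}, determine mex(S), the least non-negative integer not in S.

1

0 is in the set but 1 is not, so the mex is 1.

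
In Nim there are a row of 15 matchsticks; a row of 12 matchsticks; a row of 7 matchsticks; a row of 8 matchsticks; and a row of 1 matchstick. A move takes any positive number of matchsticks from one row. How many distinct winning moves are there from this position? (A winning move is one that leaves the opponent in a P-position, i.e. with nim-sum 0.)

In binary:
  1111  (15)
  1100  (12)
  0111  (7)
  1000  (8)
  0001  (1)
  ----
  1101  (13)
The overall nim-sum is X = 13. A row of size p has a winning move iff p XOR X < p (reduce it to p XOR X).
  15: 15 XOR 13 = 2 < 15 — winning move (to 2).
  12: 12 XOR 13 = 1 < 12 — winning move (to 1).
  7: 7 XOR 13 = 10 ≥ 7 — no move.
  8: 8 XOR 13 = 5 < 8 — winning move (to 5).
  1: 1 XOR 13 = 12 ≥ 1 — no move.
That gives 3 winning moves.

3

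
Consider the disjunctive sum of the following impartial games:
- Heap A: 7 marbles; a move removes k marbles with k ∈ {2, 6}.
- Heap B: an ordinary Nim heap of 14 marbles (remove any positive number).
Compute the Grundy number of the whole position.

15

Grundy values for heap A (subtraction set {2, 6}):
g(0) = mex{} = 0
g(1) = mex{} = 0
g(2) = mex{0} = 1
g(3) = mex{0} = 1
g(4) = mex{1} = 0
g(5) = mex{1} = 0
g(6) = mex{0} = 1
g(7) = mex{0} = 1
So g(7) = 1.
Heap B is a plain Nim heap of size 14, so its Grundy value is 14.
The value of a disjunctive sum is the nim-sum of the parts.
Combined value = 1 XOR 14 = 15.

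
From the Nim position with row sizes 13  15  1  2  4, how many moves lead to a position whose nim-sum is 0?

Bitwise XOR of the heap sizes:
  1101  (13)
  1111  (15)
  0001  (1)
  0010  (2)
  0100  (4)
  ----
  0101  (5)
The overall nim-sum is X = 5. A row of size p has a winning move iff p XOR X < p (reduce it to p XOR X).
  13: 13 XOR 5 = 8 < 13 — winning move (to 8).
  15: 15 XOR 5 = 10 < 15 — winning move (to 10).
  1: 1 XOR 5 = 4 ≥ 1 — no move.
  2: 2 XOR 5 = 7 ≥ 2 — no move.
  4: 4 XOR 5 = 1 < 4 — winning move (to 1).
That gives 3 winning moves.

3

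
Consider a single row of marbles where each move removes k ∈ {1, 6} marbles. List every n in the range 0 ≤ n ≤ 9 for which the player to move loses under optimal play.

Grundy values for subtraction set {1, 6}:
g(0) = mex{} = 0
g(1) = mex{0} = 1
g(2) = mex{1} = 0
g(3) = mex{0} = 1
g(4) = mex{1} = 0
g(5) = mex{0} = 1
g(6) = mex{0,1} = 2
g(7) = mex{1,2} = 0
g(8) = mex{0} = 1
g(9) = mex{1} = 0
The P-positions (g = 0) in 0..9 are 0, 2, 4, 7, 9.

0, 2, 4, 7, 9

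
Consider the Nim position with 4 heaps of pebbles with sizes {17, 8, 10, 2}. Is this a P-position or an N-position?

In binary:
  10001  (17)
  01000  (8)
  01010  (10)
  00010  (2)
  -----
  10001  (17)
The nim-sum is 17 ≠ 0, so this is an N-position: the player to move can win.

N-position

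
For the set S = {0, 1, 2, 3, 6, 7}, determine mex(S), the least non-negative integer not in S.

The values 0, 1, 2, 3 are all present; 4 is the first non-negative integer missing from the set.

4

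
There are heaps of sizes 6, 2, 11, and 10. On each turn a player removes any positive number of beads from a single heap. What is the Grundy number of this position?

5

Compute the nim-sum pairwise:
6 ⊕ 2 = 4
4 ⊕ 11 = 15
15 ⊕ 10 = 5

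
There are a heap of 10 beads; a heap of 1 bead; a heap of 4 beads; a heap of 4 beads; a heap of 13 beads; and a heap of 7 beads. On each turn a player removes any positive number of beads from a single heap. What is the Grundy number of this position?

1

Compute the nim-sum pairwise:
10 ⊕ 1 = 11
11 ⊕ 4 = 15
15 ⊕ 4 = 11
11 ⊕ 13 = 6
6 ⊕ 7 = 1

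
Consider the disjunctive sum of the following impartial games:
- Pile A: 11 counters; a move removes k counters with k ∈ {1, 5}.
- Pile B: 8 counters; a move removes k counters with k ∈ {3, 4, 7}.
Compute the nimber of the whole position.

3

For pile A, compute g(0), g(1), … with moves {1, 5}:
k:     0  1  2  3  4  5  6  7  8  9 10 11
g(k):  0  1  0  1  0  1  0  1  0  1  0  1
So g(11) = 1.
For pile B, compute g(0), g(1), … with moves {3, 4, 7}:
g(0) = mex{} = 0
g(1) = mex{} = 0
g(2) = mex{} = 0
g(3) = mex{0} = 1
g(4) = mex{0} = 1
g(5) = mex{0} = 1
g(6) = mex{0,1} = 2
g(7) = mex{0,1} = 2
g(8) = mex{0,1} = 2
So g(8) = 2.
By the Sprague-Grundy theorem, the Grundy value of a sum of independent games is the XOR of the component values.
Combined value = 1 XOR 2 = 3.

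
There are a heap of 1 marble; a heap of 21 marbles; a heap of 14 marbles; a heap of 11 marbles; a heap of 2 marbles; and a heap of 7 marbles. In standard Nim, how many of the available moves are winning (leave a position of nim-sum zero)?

Nim-sum: 1 ^ 21 ^ 14 ^ 11 ^ 2 ^ 7 = 20.
The overall nim-sum is X = 20. A heap of size p has a winning move iff p XOR X < p (reduce it to p XOR X).
  1: 1 XOR 20 = 21 ≥ 1 — no move.
  21: 21 XOR 20 = 1 < 21 — winning move (to 1).
  14: 14 XOR 20 = 26 ≥ 14 — no move.
  11: 11 XOR 20 = 31 ≥ 11 — no move.
  2: 2 XOR 20 = 22 ≥ 2 — no move.
  7: 7 XOR 20 = 19 ≥ 7 — no move.
That gives 1 winning move.

1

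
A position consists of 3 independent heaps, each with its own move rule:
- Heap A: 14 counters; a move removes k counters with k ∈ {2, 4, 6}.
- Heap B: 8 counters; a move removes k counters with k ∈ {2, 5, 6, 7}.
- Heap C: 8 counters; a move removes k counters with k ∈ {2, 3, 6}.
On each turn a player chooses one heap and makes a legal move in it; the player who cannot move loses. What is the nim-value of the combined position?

Grundy values for heap A (subtraction set {2, 4, 6}):
k:     0  1  2  3  4  5  6  7  8  9 10 11 12 13 14
g(k):  0  0  1  1  2  2  3  3  0  0  1  1  2  2  3
So g(14) = 3.
For heap B, compute g(0), g(1), … with moves {2, 5, 6, 7}:
k:     0  1  2  3  4  5  6  7  8
g(k):  0  0  1  1  0  2  1  3  2
So g(8) = 2.
For heap C, compute g(0), g(1), … with moves {2, 3, 6}:
k:     0  1  2  3  4  5  6  7  8
g(k):  0  0  1  1  2  0  3  1  2
So g(8) = 2.
By the Sprague-Grundy theorem, the Grundy value of a sum of independent games is the XOR of the component values.
Combined value = 3 XOR 2 XOR 2 = 3.

3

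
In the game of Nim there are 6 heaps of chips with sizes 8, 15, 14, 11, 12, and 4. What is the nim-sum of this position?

Write each in binary and XOR column by column:
  1000  (8)
  1111  (15)
  1110  (14)
  1011  (11)
  1100  (12)
  0100  (4)
  ----
  1010  (10)

10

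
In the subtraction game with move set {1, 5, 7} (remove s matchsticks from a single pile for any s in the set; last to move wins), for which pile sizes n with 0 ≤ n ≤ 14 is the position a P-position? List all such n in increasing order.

0, 2, 4, 6, 8, 10, 12, 14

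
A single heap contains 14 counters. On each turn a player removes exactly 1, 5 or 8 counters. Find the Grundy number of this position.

1

Build the Grundy sequence with g(k) = mex{g(k−s) : s ∈ {1, 5, 8}, s ≤ k}:
k:     0  1  2  3  4  5  6  7  8  9 10 11 12 13 14
g(k):  0  1  0  1  0  1  0  1  2  3  2  3  2  0  1
So g(14) = 1.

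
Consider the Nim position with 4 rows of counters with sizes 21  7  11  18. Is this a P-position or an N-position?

Nim-sum: 21 ^ 7 ^ 11 ^ 18 = 11.
The nim-sum is 11 ≠ 0, so this is an N-position: the player to move can win.

N-position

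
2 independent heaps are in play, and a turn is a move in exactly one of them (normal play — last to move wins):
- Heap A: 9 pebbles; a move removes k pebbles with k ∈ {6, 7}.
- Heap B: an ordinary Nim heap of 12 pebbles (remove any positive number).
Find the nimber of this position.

13

Build the Grundy sequence for heap A with g(k) = mex{g(k−s) : s ∈ {6, 7}, s ≤ k}:
g(0) = mex{} = 0
g(1) = mex{} = 0
g(2) = mex{} = 0
g(3) = mex{} = 0
g(4) = mex{} = 0
g(5) = mex{} = 0
g(6) = mex{0} = 1
g(7) = mex{0} = 1
g(8) = mex{0} = 1
g(9) = mex{0} = 1
So g(9) = 1.
Heap B is a plain Nim heap of size 12, so its Grundy value is 12.
By the Sprague-Grundy theorem, the Grundy value of a sum of independent games is the XOR of the component values.
Combined value = 1 XOR 12 = 13.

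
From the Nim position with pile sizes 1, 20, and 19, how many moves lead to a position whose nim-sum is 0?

Compute the nim-sum pairwise:
1 ^ 20 = 21
21 ^ 19 = 6
The overall nim-sum is X = 6. A pile of size p has a winning move iff p XOR X < p (reduce it to p XOR X).
  1: 1 XOR 6 = 7 ≥ 1 — no move.
  20: 20 XOR 6 = 18 < 20 — winning move (to 18).
  19: 19 XOR 6 = 21 ≥ 19 — no move.
That gives 1 winning move.

1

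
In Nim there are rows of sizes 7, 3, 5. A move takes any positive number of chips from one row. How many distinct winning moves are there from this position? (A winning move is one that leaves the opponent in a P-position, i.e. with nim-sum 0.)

3

Compute the nim-sum pairwise:
7 ^ 3 = 4
4 ^ 5 = 1
The overall nim-sum is X = 1. A row of size p has a winning move iff p XOR X < p (reduce it to p XOR X).
  7: 7 XOR 1 = 6 < 7 — winning move (to 6).
  3: 3 XOR 1 = 2 < 3 — winning move (to 2).
  5: 5 XOR 1 = 4 < 5 — winning move (to 4).
That gives 3 winning moves.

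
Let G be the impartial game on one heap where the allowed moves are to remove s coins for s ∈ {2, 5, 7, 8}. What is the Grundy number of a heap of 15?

1

Compute g(0), g(1), … for moves {2, 5, 7, 8}:
k:     0  1  2  3  4  5  6  7  8  9 10 11 12 13 14 15
g(k):  0  0  1  1  0  2  1  3  2  2  0  3  1  0  0  1
So g(15) = 1.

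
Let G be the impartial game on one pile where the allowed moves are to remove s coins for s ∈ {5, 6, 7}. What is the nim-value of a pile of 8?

1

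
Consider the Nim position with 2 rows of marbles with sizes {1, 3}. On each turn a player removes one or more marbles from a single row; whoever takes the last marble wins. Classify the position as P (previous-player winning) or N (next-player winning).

Compute the nim-sum pairwise:
1 XOR 3 = 2
The nim-sum is 2 ≠ 0, so this is an N-position: the player to move can win.

N-position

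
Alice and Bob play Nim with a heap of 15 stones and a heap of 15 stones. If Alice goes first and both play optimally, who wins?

Bob wins

Nim-sum: 15 XOR 15 = 0.
The nim-sum is 0, so this is a P-position: the player to move is in a losing position under optimal play; Alice is about to move from it and so loses — Bob wins.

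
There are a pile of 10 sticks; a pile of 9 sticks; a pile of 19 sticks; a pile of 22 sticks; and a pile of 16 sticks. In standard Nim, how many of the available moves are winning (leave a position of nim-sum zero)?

3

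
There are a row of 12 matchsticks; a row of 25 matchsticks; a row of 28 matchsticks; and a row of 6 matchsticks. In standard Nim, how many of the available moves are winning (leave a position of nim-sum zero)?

3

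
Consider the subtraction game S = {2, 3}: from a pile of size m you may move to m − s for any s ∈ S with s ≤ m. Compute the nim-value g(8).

Compute g(0), g(1), … for moves {2, 3}:
k:     0  1  2  3  4  5  6  7  8
g(k):  0  0  1  1  2  0  0  1  1
So g(8) = 1.

1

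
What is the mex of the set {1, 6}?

0

0 is not in the set, so the mex is 0.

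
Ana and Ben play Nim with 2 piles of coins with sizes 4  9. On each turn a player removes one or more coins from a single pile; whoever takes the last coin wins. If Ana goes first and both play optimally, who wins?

Compute the nim-sum pairwise:
4 XOR 9 = 13
The nim-sum is 13 ≠ 0, so this is an N-position: the player to move can win; Ana has a winning move.

Ana wins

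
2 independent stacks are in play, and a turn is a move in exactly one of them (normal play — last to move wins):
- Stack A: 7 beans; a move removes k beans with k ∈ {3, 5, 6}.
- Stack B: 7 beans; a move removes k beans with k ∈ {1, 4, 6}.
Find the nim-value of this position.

Build the Grundy sequence for stack A with g(k) = mex{g(k−s) : s ∈ {3, 5, 6}, s ≤ k}:
k:     0  1  2  3  4  5  6  7
g(k):  0  0  0  1  1  1  2  2
So g(7) = 2.
For stack B, compute g(0), g(1), … with moves {1, 4, 6}:
k:     0  1  2  3  4  5  6  7
g(k):  0  1  0  1  2  0  1  0
So g(7) = 0.
By the Sprague-Grundy theorem, the Grundy value of a sum of independent games is the XOR of the component values.
Combined value = 2 XOR 0 = 2.

2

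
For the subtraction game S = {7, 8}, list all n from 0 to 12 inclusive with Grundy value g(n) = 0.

Compute g(0), g(1), … for moves {7, 8}:
g(0) = mex{} = 0
g(1) = mex{} = 0
g(2) = mex{} = 0
g(3) = mex{} = 0
g(4) = mex{} = 0
g(5) = mex{} = 0
g(6) = mex{} = 0
g(7) = mex{0} = 1
g(8) = mex{0} = 1
g(9) = mex{0} = 1
g(10) = mex{0} = 1
g(11) = mex{0} = 1
g(12) = mex{0} = 1
The P-positions (g = 0) in 0..12 are 0, 1, 2, 3, 4, 5, 6.

0, 1, 2, 3, 4, 5, 6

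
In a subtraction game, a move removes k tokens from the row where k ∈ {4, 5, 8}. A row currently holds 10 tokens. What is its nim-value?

2

Build the Grundy sequence with g(k) = mex{g(k−s) : s ∈ {4, 5, 8}, s ≤ k}:
g(0) = mex{} = 0
g(1) = mex{} = 0
g(2) = mex{} = 0
g(3) = mex{} = 0
g(4) = mex{0} = 1
g(5) = mex{0} = 1
g(6) = mex{0} = 1
g(7) = mex{0} = 1
g(8) = mex{0,1} = 2
g(9) = mex{0,1} = 2
g(10) = mex{0,1} = 2
So g(10) = 2.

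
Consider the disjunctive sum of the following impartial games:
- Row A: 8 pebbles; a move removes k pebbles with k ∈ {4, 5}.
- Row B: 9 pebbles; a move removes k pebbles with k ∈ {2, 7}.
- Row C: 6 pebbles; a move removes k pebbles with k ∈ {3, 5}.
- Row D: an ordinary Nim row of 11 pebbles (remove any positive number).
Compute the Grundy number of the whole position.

11

Grundy values for row A (subtraction set {4, 5}):
g(0) = mex{} = 0
g(1) = mex{} = 0
g(2) = mex{} = 0
g(3) = mex{} = 0
g(4) = mex{0} = 1
g(5) = mex{0} = 1
g(6) = mex{0} = 1
g(7) = mex{0} = 1
g(8) = mex{0,1} = 2
So g(8) = 2.
Grundy values for row B (subtraction set {2, 7}):
g(0) = mex{} = 0
g(1) = mex{} = 0
g(2) = mex{0} = 1
g(3) = mex{0} = 1
g(4) = mex{1} = 0
g(5) = mex{1} = 0
g(6) = mex{0} = 1
g(7) = mex{0} = 1
g(8) = mex{0,1} = 2
g(9) = mex{1} = 0
So g(9) = 0.
Build the Grundy sequence for row C with g(k) = mex{g(k−s) : s ∈ {3, 5}, s ≤ k}:
k:     0  1  2  3  4  5  6
g(k):  0  0  0  1  1  1  2
So g(6) = 2.
Row D is a plain Nim row of size 11, so its Grundy value is 11.
The value of a disjunctive sum is the nim-sum of the parts.
Combined value = 2 XOR 0 XOR 2 XOR 11 = 11.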